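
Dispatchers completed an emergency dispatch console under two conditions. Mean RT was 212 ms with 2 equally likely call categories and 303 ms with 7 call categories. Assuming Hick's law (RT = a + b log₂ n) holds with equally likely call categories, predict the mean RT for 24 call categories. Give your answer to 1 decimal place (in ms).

392.5 ms

RT is linear in log₂ n, so two points fix the line:
  b = (303 − 212) / (log₂ 7 − log₂ 2) = 91 / (2.8074 − 1) = 50.350 ms/bit
  a = 212 − 50.350 × 1 = 161.650 ms
Then RT(24) = 161.650 + 50.350 × log₂ 24 = 161.650 + 50.350 × 4.5850 ≈ 392.502 ms.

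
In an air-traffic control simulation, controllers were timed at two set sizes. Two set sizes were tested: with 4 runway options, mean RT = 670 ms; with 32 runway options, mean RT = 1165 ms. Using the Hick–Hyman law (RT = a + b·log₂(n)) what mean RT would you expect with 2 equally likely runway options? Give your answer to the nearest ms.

RT is linear in log₂ n, so two points fix the line:
  b = (1165 − 670) / (log₂ 32 − log₂ 4) = 495 / (5 − 2) = 165 ms/bit
  a = 670 − 165 × 2 = 340 ms
Then RT(2) = 340 + 165 × log₂ 2 = 340 + 165 × 1 ≈ 505.000 ms.

505 ms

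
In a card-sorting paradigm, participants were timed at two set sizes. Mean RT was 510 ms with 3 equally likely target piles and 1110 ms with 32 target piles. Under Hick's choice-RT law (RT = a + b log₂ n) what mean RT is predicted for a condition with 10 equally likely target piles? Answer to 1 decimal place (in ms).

Solve the two-equation system in a and b:
  b = (1110 − 510) / (log₂ 32 − log₂ 3) = 600 / (5 − 1.5850) = 175.694 ms/bit
  a = 510 − 175.694 × 1.5850 = 231.532 ms
Then RT(10) = 231.532 + 175.694 × log₂ 10 = 231.532 + 175.694 × 3.3219 ≈ 815.174 ms.

815.2 ms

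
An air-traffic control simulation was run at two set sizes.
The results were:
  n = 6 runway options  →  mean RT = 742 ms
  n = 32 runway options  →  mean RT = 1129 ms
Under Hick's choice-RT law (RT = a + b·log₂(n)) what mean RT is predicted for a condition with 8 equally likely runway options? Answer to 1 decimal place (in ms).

808.5 ms

RT is linear in log₂ n, so two points fix the line:
  b = (1129 − 742) / (log₂ 32 − log₂ 6) = 387 / (5 − 2.5850) = 160.246 ms/bit
  a = 742 − 160.246 × 2.5850 = 327.770 ms
Then RT(8) = 327.770 + 160.246 × log₂ 8 = 327.770 + 160.246 × 3 ≈ 808.508 ms.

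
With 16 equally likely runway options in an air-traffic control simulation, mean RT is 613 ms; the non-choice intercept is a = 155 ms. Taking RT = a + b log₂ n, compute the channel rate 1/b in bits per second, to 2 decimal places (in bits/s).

Choice component = 613 − 155 = 458 ms over log₂(16) = 4 bits.
b = 458 / 4 = 114.500 ms/bit, so 1/b = 8.734 bits/s.

8.73 bits/s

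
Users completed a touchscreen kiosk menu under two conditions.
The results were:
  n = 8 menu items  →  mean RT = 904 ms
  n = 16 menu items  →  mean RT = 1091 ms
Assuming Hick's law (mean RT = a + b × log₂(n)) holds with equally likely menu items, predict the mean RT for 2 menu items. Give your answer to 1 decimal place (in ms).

With log₂ n on the abscissa the relation is linear; from the two conditions:
  b = (1091 − 904) / (log₂ 16 − log₂ 8) = 187 / (4 − 3) = 187.000 ms/bit
  a = 904 − 187.000 × 3 = 343.000 ms
Then RT(2) = 343.000 + 187.000 × log₂ 2 = 343.000 + 187.000 × 1 ≈ 530.000 ms.

530.0 ms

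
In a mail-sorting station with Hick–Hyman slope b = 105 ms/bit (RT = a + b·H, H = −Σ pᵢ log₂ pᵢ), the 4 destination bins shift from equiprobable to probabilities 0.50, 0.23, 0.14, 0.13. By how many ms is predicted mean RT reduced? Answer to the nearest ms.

24 ms

The RT saving is b·ΔH. Equiprobable H₀ = log₂(4) = 2.0000 bits; with the given probabilities H = 1.7674 bits.
b·(H₀ − H) = 105 × (2.0000 − 1.7674) = 24.42 ms.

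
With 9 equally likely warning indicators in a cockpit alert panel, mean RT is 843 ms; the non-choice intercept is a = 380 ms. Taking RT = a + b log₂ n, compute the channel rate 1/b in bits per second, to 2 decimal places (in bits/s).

b = (843 − 380)/log₂ 9 = 463/3.1699 = 146.060 ms per bit = 0.14606 s/bit; the reciprocal is 6.846 bits/s.

6.85 bits/s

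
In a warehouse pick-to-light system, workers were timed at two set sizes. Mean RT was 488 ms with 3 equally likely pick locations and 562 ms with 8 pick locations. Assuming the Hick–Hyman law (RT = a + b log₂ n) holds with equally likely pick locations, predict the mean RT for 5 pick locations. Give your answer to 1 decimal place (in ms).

526.5 ms

Solve the two-equation system in a and b:
  b = (562 − 488) / (log₂ 8 − log₂ 3) = 74 / (3 − 1.5850) = 52.295 ms/bit
  a = 488 − 52.295 × 1.5850 = 405.114 ms
Then RT(5) = 405.114 + 52.295 × log₂ 5 = 405.114 + 52.295 × 2.3219 ≈ 526.540 ms.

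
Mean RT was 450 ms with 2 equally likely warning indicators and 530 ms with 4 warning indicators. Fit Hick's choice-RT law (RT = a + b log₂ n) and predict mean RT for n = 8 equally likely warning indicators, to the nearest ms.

RT is linear in log₂ n, so two points fix the line:
  b = (530 − 450) / (log₂ 4 − log₂ 2) = 80 / (2 − 1) = 80 ms/bit
  a = 450 − 80 × 1 = 370 ms
Then RT(8) = 370 + 80 × log₂ 8 = 370 + 80 × 3 ≈ 610.000 ms.

610 ms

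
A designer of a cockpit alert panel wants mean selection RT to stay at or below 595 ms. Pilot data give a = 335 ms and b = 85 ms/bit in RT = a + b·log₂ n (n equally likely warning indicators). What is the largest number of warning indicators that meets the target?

8

85·log₂ n ≤ 595 − 335 = 260, giving log₂ n ≤ 3.0588 and n ≤ 8.333. The largest whole number is 8.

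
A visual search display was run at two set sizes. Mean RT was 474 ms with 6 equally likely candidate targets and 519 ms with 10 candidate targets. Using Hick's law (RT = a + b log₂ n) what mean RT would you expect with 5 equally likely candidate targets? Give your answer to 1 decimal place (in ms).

457.9 ms

RT is linear in log₂ n, so two points fix the line:
  b = (519 − 474) / (log₂ 10 − log₂ 6) = 45 / (3.3219 − 2.5850) = 61.061 ms/bit
  a = 474 − 61.061 × 2.5850 = 316.159 ms
Then RT(5) = 316.159 + 61.061 × log₂ 5 = 316.159 + 61.061 × 2.3219 ≈ 457.939 ms.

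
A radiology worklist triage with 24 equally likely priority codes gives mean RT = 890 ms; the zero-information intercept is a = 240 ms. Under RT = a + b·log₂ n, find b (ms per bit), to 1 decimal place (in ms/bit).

log₂(24) = 4.5850 bits.
b = (RT − a)/log₂ n = (890 − 240) / 4.5850 = 141.768 ms/bit.

141.8 ms/bit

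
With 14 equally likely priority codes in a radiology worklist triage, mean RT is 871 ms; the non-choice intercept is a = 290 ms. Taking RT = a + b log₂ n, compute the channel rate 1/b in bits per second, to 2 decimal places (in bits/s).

Choice component = 871 − 290 = 581 ms over log₂(14) = 3.8074 bits.
b = 581 / 3.8074 = 152.599 ms/bit, so 1/b = 6.553 bits/s.

6.55 bits/s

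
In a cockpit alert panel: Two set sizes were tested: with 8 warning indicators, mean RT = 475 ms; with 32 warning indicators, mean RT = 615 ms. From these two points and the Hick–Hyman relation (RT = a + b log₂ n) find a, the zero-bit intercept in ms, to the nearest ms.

Slope: b = (615 − 475) / (log₂ 32 − log₂ 8) = 140/2.0000 = 70 ms/bit.
a = RT₁ − b·log₂ n₁ = 475 − 70 × 3 = 265.000 ms.

265 ms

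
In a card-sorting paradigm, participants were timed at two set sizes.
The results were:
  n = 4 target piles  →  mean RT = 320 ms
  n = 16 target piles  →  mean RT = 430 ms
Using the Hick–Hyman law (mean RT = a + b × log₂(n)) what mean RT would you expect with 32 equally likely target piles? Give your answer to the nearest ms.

485 ms

With log₂ n on the abscissa the relation is linear; from the two conditions:
  b = (430 − 320) / (log₂ 16 − log₂ 4) = 110 / (4 − 2) = 55 ms/bit
  a = 320 − 55 × 2 = 210 ms
Then RT(32) = 210 + 55 × log₂ 32 = 210 + 55 × 5 ≈ 485.000 ms.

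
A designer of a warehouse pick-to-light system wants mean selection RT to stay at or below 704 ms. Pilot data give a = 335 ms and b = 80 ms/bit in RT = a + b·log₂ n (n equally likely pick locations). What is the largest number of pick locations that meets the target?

Set 335 + 80·log₂ n ≤ 704 → log₂ n ≤ (704 − 335)/80 = 4.6125.
So n ≤ 2^4.6125 = 24.463; the largest integer n is 24.

24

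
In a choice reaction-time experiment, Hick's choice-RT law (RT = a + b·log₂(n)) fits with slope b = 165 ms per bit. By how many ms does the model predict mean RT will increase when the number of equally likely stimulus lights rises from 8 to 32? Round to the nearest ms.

ΔRT = (a + b log₂ n₂) − (a + b log₂ n₁) = b·(log₂ n₂ − log₂ n₁).
log₂(32) − log₂(8) = log₂(32/8) = log₂(4) = 2.
ΔRT = 165 × 2.0000 = 330.000 ms.

330 ms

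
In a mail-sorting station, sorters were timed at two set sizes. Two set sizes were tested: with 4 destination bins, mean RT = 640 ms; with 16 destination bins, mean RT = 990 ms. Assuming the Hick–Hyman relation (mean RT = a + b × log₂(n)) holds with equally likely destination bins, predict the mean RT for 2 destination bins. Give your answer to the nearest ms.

465 ms

RT is linear in log₂ n, so two points fix the line:
  b = (990 − 640) / (log₂ 16 − log₂ 4) = 350 / (4 − 2) = 175 ms/bit
  a = 640 − 175 × 2 = 290 ms
Then RT(2) = 290 + 175 × log₂ 2 = 290 + 175 × 1 ≈ 465.000 ms.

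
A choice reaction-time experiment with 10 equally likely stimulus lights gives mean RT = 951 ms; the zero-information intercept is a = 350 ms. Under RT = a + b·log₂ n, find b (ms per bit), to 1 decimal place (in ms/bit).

b = (951 − 350) / log₂(10) = 601 / 3.3219 = 180.919 ms/bit.

180.9 ms/bit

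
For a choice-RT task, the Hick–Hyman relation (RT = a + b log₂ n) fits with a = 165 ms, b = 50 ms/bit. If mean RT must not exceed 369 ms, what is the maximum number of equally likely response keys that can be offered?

16

Information budget: (369 − 165)/50 = 4.0800 bits, so n ≤ 2^4.0800 = 16.912 → at most 16.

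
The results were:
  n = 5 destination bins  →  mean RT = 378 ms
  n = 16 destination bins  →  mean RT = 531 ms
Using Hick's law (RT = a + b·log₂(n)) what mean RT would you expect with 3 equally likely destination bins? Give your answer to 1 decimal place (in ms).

310.8 ms

With log₂ n on the abscissa the relation is linear; from the two conditions:
  b = (531 − 378) / (log₂ 16 − log₂ 5) = 153 / (4 − 2.3219) = 91.176 ms/bit
  a = 378 − 91.176 × 2.3219 = 166.296 ms
Then RT(3) = 166.296 + 91.176 × log₂ 3 = 166.296 + 91.176 × 1.5850 ≈ 310.806 ms.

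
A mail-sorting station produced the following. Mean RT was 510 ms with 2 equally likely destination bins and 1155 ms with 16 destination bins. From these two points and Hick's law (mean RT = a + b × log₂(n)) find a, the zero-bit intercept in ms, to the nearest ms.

The slope on a log₂ axis is (1155 − 510) / (4 − 1) = 215 ms/bit.
a = RT₁ − b·log₂ n₁ = 510 − 215 × 1 = 295.000 ms.

295 ms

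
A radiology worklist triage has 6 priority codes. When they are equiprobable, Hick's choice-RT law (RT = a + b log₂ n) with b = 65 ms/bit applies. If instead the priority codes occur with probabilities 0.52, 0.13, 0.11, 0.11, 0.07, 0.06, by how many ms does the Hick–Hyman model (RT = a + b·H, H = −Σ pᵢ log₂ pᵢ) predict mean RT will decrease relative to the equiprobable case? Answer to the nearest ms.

The RT saving is b·ΔH. Equiprobable H₀ = log₂(6) = 2.5850 bits; with the given probabilities H = 2.0859 bits.
b·(H₀ − H) = 65 × (2.5850 − 2.0859) = 32.44 ms.

32 ms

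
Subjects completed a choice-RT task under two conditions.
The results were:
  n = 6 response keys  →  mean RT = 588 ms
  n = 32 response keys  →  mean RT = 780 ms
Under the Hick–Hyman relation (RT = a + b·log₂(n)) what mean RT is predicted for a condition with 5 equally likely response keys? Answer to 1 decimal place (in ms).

567.1 ms

Fit slope and intercept:
  b = (780 − 588) / (log₂ 32 − log₂ 6) = 192 / (5 − 2.5850) = 79.502 ms/bit
  a = 588 − 79.502 × 2.5850 = 382.491 ms
Then RT(5) = 382.491 + 79.502 × log₂ 5 = 382.491 + 79.502 × 2.3219 ≈ 567.088 ms.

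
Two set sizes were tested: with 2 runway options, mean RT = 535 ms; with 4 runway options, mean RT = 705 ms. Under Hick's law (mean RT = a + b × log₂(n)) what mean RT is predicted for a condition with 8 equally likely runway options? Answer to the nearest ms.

With log₂ n on the abscissa the relation is linear; from the two conditions:
  b = (705 − 535) / (log₂ 4 − log₂ 2) = 170 / (2 − 1) = 170 ms/bit
  a = 535 − 170 × 1 = 365 ms
Then RT(8) = 365 + 170 × log₂ 8 = 365 + 170 × 3 ≈ 875.000 ms.

875 ms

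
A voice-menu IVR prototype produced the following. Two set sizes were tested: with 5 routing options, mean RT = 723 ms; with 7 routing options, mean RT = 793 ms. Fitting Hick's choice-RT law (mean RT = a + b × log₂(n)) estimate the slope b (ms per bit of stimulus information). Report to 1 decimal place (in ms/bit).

144.2 ms/bit

Slope: b = (793 − 723) / (log₂ 7 − log₂ 5) = 70/0.4854 = 144.203 ms/bit.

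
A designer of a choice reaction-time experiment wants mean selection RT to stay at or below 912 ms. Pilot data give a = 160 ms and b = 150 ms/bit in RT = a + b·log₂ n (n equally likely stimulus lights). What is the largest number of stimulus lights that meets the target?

150·log₂ n ≤ 912 − 160 = 752, giving log₂ n ≤ 5.0133 and n ≤ 32.297. The largest whole number is 32.

32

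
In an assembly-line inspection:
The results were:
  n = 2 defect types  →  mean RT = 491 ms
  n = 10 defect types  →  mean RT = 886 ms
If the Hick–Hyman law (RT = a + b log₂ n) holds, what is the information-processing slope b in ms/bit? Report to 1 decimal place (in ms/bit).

Slope: b = (886 − 491) / (log₂ 10 − log₂ 2) = 395/2.3219 = 170.117 ms/bit.

170.1 ms/bit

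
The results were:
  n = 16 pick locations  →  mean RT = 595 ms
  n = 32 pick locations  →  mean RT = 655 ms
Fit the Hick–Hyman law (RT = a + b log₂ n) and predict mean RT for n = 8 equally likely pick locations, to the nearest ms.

535 ms

With log₂ n on the abscissa the relation is linear; from the two conditions:
  b = (655 − 595) / (log₂ 32 − log₂ 16) = 60 / (5 − 4) = 60 ms/bit
  a = 595 − 60 × 4 = 355 ms
Then RT(8) = 355 + 60 × log₂ 8 = 355 + 60 × 3 ≈ 535.000 ms.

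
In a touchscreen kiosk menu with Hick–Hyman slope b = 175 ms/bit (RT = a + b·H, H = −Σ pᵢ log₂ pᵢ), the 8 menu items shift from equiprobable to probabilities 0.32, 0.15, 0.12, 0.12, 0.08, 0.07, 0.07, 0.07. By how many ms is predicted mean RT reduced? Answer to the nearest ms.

41 ms

The RT saving is b·ΔH. Equiprobable H₀ = log₂(8) = 3.0000 bits; with the given probabilities H = 2.7679 bits.
b·(H₀ − H) = 175 × (3.0000 − 2.7679) = 40.62 ms.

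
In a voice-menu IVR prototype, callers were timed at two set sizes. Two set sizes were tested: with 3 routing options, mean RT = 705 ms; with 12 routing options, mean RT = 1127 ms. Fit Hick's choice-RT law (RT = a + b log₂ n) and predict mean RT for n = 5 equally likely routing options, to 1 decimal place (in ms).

Fit slope and intercept:
  b = (1127 − 705) / (log₂ 12 − log₂ 3) = 422 / (3.5850 − 1.5850) = 211.000 ms/bit
  a = 705 − 211.000 × 1.5850 = 370.573 ms
Then RT(5) = 370.573 + 211.000 × log₂ 5 = 370.573 + 211.000 × 2.3219 ≈ 860.500 ms.

860.5 ms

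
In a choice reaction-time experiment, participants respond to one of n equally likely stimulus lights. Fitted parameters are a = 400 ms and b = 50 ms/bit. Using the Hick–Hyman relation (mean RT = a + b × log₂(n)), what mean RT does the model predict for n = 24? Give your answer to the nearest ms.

log₂(24) = 4.5850 bits, so RT = 400 + 50 × 4.5850 ≈ 629.248 ms.

629 ms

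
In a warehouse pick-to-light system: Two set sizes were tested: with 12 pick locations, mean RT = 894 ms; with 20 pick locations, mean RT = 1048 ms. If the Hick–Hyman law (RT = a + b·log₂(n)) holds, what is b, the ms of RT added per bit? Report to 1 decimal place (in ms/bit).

209.0 ms/bit

The slope on a log₂ axis is (1048 − 894) / (4.3219 − 3.5850) = 208.965 ms/bit.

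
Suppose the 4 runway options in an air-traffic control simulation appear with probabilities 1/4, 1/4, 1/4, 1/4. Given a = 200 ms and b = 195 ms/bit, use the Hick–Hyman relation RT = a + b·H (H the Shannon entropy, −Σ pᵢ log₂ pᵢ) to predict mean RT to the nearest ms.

H = −Σ pᵢ log₂ pᵢ = 0.25·2 + 0.25·2 + 0.25·2 + 0.25·2 = 2.000 bits.
RT = 200 + 195 × 2.000 = 590.00 ms.

590 ms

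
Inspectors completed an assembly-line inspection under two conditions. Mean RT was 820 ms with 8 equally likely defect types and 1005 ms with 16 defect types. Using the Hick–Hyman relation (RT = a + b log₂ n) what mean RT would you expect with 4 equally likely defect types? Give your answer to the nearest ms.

Fit slope and intercept:
  b = (1005 − 820) / (log₂ 16 − log₂ 8) = 185 / (4 − 3) = 185 ms/bit
  a = 820 − 185 × 3 = 265 ms
Then RT(4) = 265 + 185 × log₂ 4 = 265 + 185 × 2 ≈ 635.000 ms.

635 ms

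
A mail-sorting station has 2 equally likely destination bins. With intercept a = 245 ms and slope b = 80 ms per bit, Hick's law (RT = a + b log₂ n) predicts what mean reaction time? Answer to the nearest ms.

log₂(2) = 1 bits, so RT = 245 + 80 × 1 ≈ 325.000 ms.

325 ms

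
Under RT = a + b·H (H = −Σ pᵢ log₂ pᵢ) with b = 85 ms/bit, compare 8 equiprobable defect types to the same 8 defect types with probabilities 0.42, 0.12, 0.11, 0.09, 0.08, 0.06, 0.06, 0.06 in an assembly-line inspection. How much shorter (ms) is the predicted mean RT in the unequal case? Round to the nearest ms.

36 ms

The RT saving is b·ΔH. Equiprobable H₀ = log₂(8) = 3.0000 bits; with the given probabilities H = 2.5778 bits.
b·(H₀ − H) = 85 × (3.0000 − 2.5778) = 35.89 ms.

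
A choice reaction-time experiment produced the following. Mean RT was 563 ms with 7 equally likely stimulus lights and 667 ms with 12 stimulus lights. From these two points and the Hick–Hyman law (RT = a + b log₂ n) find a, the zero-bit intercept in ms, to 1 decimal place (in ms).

b = (RT₂ − RT₁)/(log₂ n₂ − log₂ n₁) = (667 − 563)/(3.5850 − 2.8074) = 133.744 ms/bit.
Intercept: a = 563 − 133.744·log₂(7) = 187.534 ms.

187.5 ms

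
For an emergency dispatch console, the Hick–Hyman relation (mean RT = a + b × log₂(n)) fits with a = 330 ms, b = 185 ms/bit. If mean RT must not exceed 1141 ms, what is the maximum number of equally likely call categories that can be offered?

20

Set 330 + 185·log₂ n ≤ 1141 → log₂ n ≤ (1141 − 330)/185 = 4.3838.
So n ≤ 2^4.3838 = 20.876; the largest integer n is 20.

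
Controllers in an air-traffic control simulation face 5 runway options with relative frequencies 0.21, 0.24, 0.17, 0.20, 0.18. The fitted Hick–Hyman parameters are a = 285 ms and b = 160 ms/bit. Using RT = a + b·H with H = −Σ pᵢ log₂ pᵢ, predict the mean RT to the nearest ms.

655 ms

H = 0.21·log₂(1/0.21) + 0.24·log₂(1/0.24) + 0.17·log₂(1/0.17) + 0.20·log₂(1/0.20) + 0.18·log₂(1/0.18) = 2.3112 bits.
RT = 285 + 160 × 2.3112 = 654.80 ms.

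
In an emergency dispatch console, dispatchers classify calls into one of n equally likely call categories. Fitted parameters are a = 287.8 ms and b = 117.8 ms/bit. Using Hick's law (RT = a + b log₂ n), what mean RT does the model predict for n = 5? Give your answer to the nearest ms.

log₂(5) = 2.3219 bits, so RT = 287.8 + 117.8 × 2.3219 ≈ 561.323 ms.

561 ms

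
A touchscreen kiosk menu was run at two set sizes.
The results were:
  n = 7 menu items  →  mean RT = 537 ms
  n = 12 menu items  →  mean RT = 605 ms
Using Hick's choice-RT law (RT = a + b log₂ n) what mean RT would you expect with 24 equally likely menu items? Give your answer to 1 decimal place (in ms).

692.4 ms

Fit slope and intercept:
  b = (605 − 537) / (log₂ 12 − log₂ 7) = 68 / (3.5850 − 2.8074) = 87.448 ms/bit
  a = 537 − 87.448 × 2.8074 = 291.503 ms
Then RT(24) = 291.503 + 87.448 × log₂ 24 = 291.503 + 87.448 × 4.5850 ≈ 692.448 ms.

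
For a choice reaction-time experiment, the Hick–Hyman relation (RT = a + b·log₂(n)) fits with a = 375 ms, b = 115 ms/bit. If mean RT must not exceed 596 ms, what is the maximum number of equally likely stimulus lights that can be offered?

115·log₂ n ≤ 596 − 375 = 221, giving log₂ n ≤ 1.9217 and n ≤ 3.789. The largest whole number is 3.

3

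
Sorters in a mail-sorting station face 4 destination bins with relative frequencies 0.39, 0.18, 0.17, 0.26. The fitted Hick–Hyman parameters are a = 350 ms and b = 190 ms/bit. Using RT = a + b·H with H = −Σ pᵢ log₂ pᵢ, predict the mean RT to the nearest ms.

714 ms

H = 0.39·log₂(1/0.39) + 0.18·log₂(1/0.18) + 0.17·log₂(1/0.17) + 0.26·log₂(1/0.26) = 1.9150 bits.
RT = 350 + 190 × 1.9150 = 713.85 ms.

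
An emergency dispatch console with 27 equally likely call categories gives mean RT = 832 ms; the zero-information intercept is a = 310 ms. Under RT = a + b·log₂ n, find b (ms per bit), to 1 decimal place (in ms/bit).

109.8 ms/bit

log₂(27) = 4.7549 bits.
b = (RT − a)/log₂ n = (832 − 310) / 4.7549 = 109.782 ms/bit.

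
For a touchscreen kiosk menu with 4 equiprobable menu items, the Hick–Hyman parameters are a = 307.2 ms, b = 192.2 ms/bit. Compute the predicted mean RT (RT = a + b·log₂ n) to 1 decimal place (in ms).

log₂(4) = 2 bits, so RT = 307.2 + 192.2 × 2 ≈ 691.600 ms.

691.6 ms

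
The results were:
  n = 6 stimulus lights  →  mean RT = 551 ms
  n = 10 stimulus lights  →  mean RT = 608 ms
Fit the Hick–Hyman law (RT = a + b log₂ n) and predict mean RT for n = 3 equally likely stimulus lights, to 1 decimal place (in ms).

Fit slope and intercept:
  b = (608 − 551) / (log₂ 10 − log₂ 6) = 57 / (3.3219 − 2.5850) = 77.344 ms/bit
  a = 551 − 77.344 × 2.5850 = 351.068 ms
Then RT(3) = 351.068 + 77.344 × log₂ 3 = 351.068 + 77.344 × 1.5850 ≈ 473.656 ms.

473.7 ms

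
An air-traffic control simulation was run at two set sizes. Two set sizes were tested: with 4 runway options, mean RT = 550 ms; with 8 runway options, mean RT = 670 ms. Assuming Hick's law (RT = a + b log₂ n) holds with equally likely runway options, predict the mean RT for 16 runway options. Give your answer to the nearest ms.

790 ms

RT is linear in log₂ n, so two points fix the line:
  b = (670 − 550) / (log₂ 8 − log₂ 4) = 120 / (3 − 2) = 120 ms/bit
  a = 550 − 120 × 2 = 310 ms
Then RT(16) = 310 + 120 × log₂ 16 = 310 + 120 × 4 ≈ 790.000 ms.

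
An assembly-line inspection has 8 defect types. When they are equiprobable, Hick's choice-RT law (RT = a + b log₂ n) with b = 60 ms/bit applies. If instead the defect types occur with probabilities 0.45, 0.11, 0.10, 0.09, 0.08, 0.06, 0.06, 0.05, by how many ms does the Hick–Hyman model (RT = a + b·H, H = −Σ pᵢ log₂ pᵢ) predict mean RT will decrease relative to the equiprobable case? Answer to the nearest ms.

Equiprobable entropy H₀ = log₂ 8 = 3.0000 bits.
Skewed entropy H = −Σ pᵢ log₂ pᵢ = 2.5082 bits.
ΔRT = b·(H₀ − H) = 60 × 0.4918 = 29.51 ms.

30 ms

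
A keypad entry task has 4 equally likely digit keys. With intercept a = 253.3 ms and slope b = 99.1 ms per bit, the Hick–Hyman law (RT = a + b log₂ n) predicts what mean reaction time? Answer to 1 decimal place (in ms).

log₂(4) = 2 bits, so RT = 253.3 + 99.1 × 2 ≈ 451.500 ms.

451.5 ms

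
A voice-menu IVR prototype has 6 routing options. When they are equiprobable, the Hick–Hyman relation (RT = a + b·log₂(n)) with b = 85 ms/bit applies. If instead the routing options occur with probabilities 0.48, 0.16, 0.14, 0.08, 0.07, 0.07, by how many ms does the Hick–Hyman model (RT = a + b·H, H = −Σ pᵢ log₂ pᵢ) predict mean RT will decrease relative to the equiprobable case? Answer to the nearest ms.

The RT saving is b·ΔH. Equiprobable H₀ = log₂(6) = 2.5850 bits; with the given probabilities H = 2.1570 bits.
b·(H₀ − H) = 85 × (2.5850 − 2.1570) = 36.38 ms.

36 ms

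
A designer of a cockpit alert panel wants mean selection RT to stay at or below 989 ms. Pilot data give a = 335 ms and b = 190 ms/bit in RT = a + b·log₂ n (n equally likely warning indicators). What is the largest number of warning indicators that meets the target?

10

190·log₂ n ≤ 989 − 335 = 654, giving log₂ n ≤ 3.4421 and n ≤ 10.869. The largest whole number is 10.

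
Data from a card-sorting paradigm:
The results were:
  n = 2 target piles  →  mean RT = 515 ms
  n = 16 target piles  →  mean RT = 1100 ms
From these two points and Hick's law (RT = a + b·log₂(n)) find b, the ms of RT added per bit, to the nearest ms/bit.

b = (RT₂ − RT₁)/(log₂ n₂ − log₂ n₁) = (1100 − 515)/(4 − 1) = 195 ms/bit.

195 ms/bit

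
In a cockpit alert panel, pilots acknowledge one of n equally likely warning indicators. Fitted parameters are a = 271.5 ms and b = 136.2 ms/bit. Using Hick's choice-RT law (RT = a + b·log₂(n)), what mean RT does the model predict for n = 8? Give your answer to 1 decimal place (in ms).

log₂(8) = 3 bits, so RT = 271.5 + 136.2 × 3 ≈ 680.100 ms.

680.1 ms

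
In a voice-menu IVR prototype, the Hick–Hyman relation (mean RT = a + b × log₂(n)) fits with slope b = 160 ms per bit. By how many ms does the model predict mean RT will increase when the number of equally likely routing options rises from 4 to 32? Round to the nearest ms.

480 ms

Only the slope matters, since a is common to both: ΔRT = b·log₂(n₂/n₁).
log₂(32) − log₂(4) = log₂(32/4) = log₂(8) = 3.
ΔRT = 160 × 3.0000 = 480.000 ms.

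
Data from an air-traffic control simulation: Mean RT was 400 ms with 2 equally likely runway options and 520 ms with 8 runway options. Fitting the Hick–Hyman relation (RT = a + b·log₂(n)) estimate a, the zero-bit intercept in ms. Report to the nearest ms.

Slope: b = (520 − 400) / (log₂ 8 − log₂ 2) = 120/2.0000 = 60 ms/bit.
a = RT₁ − b·log₂ n₁ = 400 − 60 × 1 = 340.000 ms.

340 ms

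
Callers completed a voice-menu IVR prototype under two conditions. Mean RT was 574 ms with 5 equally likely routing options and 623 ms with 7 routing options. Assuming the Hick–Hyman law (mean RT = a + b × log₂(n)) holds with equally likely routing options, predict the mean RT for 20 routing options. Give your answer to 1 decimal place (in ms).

775.9 ms

Solve the two-equation system in a and b:
  b = (623 − 574) / (log₂ 7 − log₂ 5) = 49 / (2.8074 − 2.3219) = 100.942 ms/bit
  a = 574 − 100.942 × 2.3219 = 339.620 ms
Then RT(20) = 339.620 + 100.942 × log₂ 20 = 339.620 + 100.942 × 4.3219 ≈ 775.884 ms.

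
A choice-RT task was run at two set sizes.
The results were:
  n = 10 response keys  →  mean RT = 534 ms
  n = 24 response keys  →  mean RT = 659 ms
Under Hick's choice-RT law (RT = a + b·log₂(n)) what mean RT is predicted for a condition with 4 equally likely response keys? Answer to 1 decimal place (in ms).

RT is linear in log₂ n, so two points fix the line:
  b = (659 − 534) / (log₂ 24 − log₂ 10) = 125 / (4.5850 − 3.3219) = 98.968 ms/bit
  a = 534 − 98.968 × 3.3219 = 205.235 ms
Then RT(4) = 205.235 + 98.968 × log₂ 4 = 205.235 + 98.968 × 2 ≈ 403.171 ms.

403.2 ms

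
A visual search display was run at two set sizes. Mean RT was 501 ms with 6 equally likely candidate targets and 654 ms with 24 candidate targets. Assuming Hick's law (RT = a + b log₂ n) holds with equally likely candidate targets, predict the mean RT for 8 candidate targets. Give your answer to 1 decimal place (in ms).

532.8 ms

With log₂ n on the abscissa the relation is linear; from the two conditions:
  b = (654 − 501) / (log₂ 24 − log₂ 6) = 153 / (4.5850 − 2.5850) = 76.500 ms/bit
  a = 501 − 76.500 × 2.5850 = 303.250 ms
Then RT(8) = 303.250 + 76.500 × log₂ 8 = 303.250 + 76.500 × 3 ≈ 532.750 ms.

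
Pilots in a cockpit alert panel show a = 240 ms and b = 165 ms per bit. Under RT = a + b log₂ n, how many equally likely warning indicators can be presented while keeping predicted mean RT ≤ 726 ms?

165·log₂ n ≤ 726 − 240 = 486, giving log₂ n ≤ 2.9455 and n ≤ 7.703. The largest whole number is 7.

7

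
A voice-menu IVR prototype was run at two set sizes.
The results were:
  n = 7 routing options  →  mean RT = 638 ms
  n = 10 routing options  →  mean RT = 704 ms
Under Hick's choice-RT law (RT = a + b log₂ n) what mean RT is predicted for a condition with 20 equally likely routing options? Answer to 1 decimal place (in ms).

Fit slope and intercept:
  b = (704 − 638) / (log₂ 10 − log₂ 7) = 66 / (3.3219 − 2.8074) = 128.262 ms/bit
  a = 638 − 128.262 × 2.8074 = 277.924 ms
Then RT(20) = 277.924 + 128.262 × log₂ 20 = 277.924 + 128.262 × 4.3219 ≈ 832.262 ms.

832.3 ms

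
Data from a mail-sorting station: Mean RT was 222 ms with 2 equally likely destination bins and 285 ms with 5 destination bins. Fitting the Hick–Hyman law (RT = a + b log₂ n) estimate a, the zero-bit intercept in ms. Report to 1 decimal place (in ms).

174.3 ms

The slope on a log₂ axis is (285 − 222) / (2.3219 − 1) = 47.658 ms/bit.
a = RT₁ − b·log₂ n₁ = 222 − 47.658 × 1 = 174.342 ms.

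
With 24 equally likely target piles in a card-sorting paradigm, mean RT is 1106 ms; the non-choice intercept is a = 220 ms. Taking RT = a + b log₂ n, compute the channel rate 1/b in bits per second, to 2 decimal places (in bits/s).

b = (1106 − 220)/log₂ 24 = 886/4.5850 = 193.240 ms per bit = 0.19324 s/bit; the reciprocal is 5.175 bits/s.

5.17 bits/s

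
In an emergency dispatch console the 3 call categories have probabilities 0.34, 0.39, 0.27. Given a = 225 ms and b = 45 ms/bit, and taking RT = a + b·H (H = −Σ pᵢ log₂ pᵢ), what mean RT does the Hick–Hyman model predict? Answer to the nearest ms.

H = 0.34·log₂(1/0.34) + 0.39·log₂(1/0.39) + 0.27·log₂(1/0.27) = 1.5690 bits.
RT = 225 + 45 × 1.5690 = 295.60 ms.

296 ms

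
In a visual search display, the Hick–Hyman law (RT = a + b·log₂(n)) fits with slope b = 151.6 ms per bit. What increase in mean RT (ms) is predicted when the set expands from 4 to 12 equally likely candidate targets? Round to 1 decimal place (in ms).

ΔRT = (a + b log₂ n₂) − (a + b log₂ n₁) = b·(log₂ n₂ − log₂ n₁).
log₂(12) − log₂(4) = 3.5850 − 2 = 1.5850.
ΔRT = 151.6 × 1.5850 = 240.280 ms.

240.3 ms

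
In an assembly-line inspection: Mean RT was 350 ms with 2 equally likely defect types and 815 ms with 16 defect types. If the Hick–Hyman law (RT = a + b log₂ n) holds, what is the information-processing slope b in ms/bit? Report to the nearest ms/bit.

Slope: b = (815 − 350) / (log₂ 16 − log₂ 2) = 465/3.0000 = 155 ms/bit.

155 ms/bit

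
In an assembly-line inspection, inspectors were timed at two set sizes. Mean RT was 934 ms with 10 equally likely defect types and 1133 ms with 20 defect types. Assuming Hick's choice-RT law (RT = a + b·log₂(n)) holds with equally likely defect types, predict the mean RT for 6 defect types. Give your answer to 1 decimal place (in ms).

787.3 ms

Solve the two-equation system in a and b:
  b = (1133 − 934) / (log₂ 20 − log₂ 10) = 199 / (4.3219 − 3.3219) = 199.000 ms/bit
  a = 934 − 199.000 × 3.3219 = 272.936 ms
Then RT(6) = 272.936 + 199.000 × log₂ 6 = 272.936 + 199.000 × 2.5850 ≈ 787.344 ms.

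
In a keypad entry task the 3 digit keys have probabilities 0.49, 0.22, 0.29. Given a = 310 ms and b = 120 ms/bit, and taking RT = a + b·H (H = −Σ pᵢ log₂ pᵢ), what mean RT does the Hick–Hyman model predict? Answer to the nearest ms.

Entropy contributions −pᵢ log₂ pᵢ: 0.5043, 0.4806, 0.5179; sum H = 1.5028 bits.
RT = a + bH = 310 + 120·1.5028 = 490.33 ms.

490 ms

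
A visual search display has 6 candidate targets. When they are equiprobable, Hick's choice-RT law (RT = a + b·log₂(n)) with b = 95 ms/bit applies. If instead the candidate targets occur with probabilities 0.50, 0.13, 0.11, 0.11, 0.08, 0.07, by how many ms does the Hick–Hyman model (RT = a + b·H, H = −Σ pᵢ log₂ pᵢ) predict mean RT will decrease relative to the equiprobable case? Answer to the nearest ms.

The RT saving is b·ΔH. Equiprobable H₀ = log₂(6) = 2.5850 bits; with the given probabilities H = 2.1433 bits.
b·(H₀ − H) = 95 × (2.5850 − 2.1433) = 41.96 ms.

42 ms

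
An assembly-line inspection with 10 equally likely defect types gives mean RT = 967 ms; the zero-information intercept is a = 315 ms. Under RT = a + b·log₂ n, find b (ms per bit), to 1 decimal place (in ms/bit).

log₂(10) = 3.3219 bits.
b = (RT − a)/log₂ n = (967 − 315) / 3.3219 = 196.272 ms/bit.

196.3 ms/bit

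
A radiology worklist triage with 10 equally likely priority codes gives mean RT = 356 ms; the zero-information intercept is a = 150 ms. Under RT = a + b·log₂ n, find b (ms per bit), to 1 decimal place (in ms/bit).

log₂(10) = 3.3219 bits.
b = (RT − a)/log₂ n = (356 − 150) / 3.3219 = 62.012 ms/bit.

62.0 ms/bit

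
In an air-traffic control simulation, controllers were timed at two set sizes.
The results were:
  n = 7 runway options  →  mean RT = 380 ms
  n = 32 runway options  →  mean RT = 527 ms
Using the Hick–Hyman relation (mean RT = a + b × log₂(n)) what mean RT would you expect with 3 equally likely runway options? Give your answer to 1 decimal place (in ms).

298.0 ms

With log₂ n on the abscissa the relation is linear; from the two conditions:
  b = (527 − 380) / (log₂ 32 − log₂ 7) = 147 / (5 − 2.8074) = 67.042 ms/bit
  a = 380 − 67.042 × 2.8074 = 191.788 ms
Then RT(3) = 191.788 + 67.042 × log₂ 3 = 191.788 + 67.042 × 1.5850 ≈ 298.048 ms.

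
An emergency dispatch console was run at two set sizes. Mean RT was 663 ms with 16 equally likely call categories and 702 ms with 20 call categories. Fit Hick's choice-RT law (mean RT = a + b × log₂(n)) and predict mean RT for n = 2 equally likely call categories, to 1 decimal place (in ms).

Fit slope and intercept:
  b = (702 − 663) / (log₂ 20 − log₂ 16) = 39 / (4.3219 − 4) = 121.145 ms/bit
  a = 663 − 121.145 × 4 = 178.420 ms
Then RT(2) = 178.420 + 121.145 × log₂ 2 = 178.420 + 121.145 × 1 ≈ 299.565 ms.

299.6 ms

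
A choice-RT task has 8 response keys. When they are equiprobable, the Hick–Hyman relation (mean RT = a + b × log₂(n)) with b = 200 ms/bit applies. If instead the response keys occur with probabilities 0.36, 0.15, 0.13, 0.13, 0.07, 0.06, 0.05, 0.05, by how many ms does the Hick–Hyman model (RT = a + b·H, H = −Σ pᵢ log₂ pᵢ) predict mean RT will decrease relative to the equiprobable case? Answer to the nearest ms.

70 ms

The RT saving is b·ΔH. Equiprobable H₀ = log₂(8) = 3.0000 bits; with the given probabilities H = 2.6507 bits.
b·(H₀ − H) = 200 × (3.0000 − 2.6507) = 69.85 ms.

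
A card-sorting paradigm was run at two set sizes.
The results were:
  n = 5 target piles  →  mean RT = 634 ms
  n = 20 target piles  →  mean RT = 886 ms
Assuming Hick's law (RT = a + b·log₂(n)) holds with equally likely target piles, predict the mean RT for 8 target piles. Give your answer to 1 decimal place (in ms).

719.4 ms

With log₂ n on the abscissa the relation is linear; from the two conditions:
  b = (886 − 634) / (log₂ 20 − log₂ 5) = 252 / (4.3219 − 2.3219) = 126.000 ms/bit
  a = 634 − 126.000 × 2.3219 = 341.437 ms
Then RT(8) = 341.437 + 126.000 × log₂ 8 = 341.437 + 126.000 × 3 ≈ 719.437 ms.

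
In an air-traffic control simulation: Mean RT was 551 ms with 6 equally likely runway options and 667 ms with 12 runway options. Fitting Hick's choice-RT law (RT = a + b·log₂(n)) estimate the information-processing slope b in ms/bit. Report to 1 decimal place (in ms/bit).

116.0 ms/bit

b = (RT₂ − RT₁)/(log₂ n₂ − log₂ n₁) = (667 − 551)/(3.5850 − 2.5850) = 116.000 ms/bit.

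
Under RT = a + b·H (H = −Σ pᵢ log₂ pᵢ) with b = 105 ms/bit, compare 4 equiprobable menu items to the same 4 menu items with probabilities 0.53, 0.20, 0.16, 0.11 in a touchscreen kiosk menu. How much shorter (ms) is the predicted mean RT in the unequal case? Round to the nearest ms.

29 ms

The RT saving is b·ΔH. Equiprobable H₀ = log₂(4) = 2.0000 bits; with the given probabilities H = 1.7231 bits.
b·(H₀ − H) = 105 × (2.0000 − 1.7231) = 29.07 ms.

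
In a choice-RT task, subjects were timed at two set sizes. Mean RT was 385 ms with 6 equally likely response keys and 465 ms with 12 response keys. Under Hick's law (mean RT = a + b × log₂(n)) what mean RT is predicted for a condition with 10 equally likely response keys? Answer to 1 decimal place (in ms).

Solve the two-equation system in a and b:
  b = (465 − 385) / (log₂ 12 − log₂ 6) = 80 / (3.5850 − 2.5850) = 80.000 ms/bit
  a = 385 − 80.000 × 2.5850 = 178.203 ms
Then RT(10) = 178.203 + 80.000 × log₂ 10 = 178.203 + 80.000 × 3.3219 ≈ 443.957 ms.

444.0 ms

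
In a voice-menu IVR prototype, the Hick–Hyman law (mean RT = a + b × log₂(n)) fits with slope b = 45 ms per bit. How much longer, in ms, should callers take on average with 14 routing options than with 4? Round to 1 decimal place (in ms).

Only the slope matters, since a is common to both: ΔRT = b·log₂(n₂/n₁).
log₂(14) − log₂(4) = 3.8074 − 2 = 1.8074.
ΔRT = 45 × 1.8074 = 81.331 ms.

81.3 ms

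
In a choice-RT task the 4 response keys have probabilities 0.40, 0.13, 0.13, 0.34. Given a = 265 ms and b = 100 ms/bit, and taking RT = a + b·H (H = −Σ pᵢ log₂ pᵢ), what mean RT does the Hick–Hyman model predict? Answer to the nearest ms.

447 ms

Entropy contributions −pᵢ log₂ pᵢ: 0.5288, 0.3826, 0.3826, 0.5292; sum H = 1.8232 bits.
RT = a + bH = 265 + 100·1.8232 = 447.32 ms.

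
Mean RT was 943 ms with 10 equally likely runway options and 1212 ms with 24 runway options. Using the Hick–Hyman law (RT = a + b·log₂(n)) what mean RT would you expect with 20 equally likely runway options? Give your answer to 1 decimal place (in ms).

1156.0 ms

RT is linear in log₂ n, so two points fix the line:
  b = (1212 − 943) / (log₂ 24 − log₂ 10) = 269 / (4.5850 − 3.3219) = 212.979 ms/bit
  a = 943 − 212.979 × 3.3219 = 235.499 ms
Then RT(20) = 235.499 + 212.979 × log₂ 20 = 235.499 + 212.979 × 4.3219 ≈ 1155.979 ms.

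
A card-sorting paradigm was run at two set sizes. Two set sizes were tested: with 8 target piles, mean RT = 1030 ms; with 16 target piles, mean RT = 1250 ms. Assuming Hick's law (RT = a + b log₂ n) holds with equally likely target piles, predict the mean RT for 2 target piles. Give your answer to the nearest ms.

590 ms

With log₂ n on the abscissa the relation is linear; from the two conditions:
  b = (1250 − 1030) / (log₂ 16 − log₂ 8) = 220 / (4 − 3) = 220 ms/bit
  a = 1030 − 220 × 3 = 370 ms
Then RT(2) = 370 + 220 × log₂ 2 = 370 + 220 × 1 ≈ 590.000 ms.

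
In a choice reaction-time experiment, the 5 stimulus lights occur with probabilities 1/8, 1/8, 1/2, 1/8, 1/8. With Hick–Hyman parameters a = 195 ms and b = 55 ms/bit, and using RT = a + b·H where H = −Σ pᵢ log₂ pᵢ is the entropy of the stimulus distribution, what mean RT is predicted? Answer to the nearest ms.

H = −Σ pᵢ log₂ pᵢ = 0.125·3 + 0.125·3 + 0.5·1 + 0.125·3 + 0.125·3 = 2.000 bits.
RT = 195 + 55 × 2.000 = 305.00 ms.

305 ms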